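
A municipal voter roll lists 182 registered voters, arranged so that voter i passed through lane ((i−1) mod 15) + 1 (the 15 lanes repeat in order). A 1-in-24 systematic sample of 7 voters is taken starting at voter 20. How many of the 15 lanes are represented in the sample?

5

Consecutive selections differ by k = 24, so their lane numbers differ by 24 mod 15 = 9.
gcd(24, 15) = 3, so the sample visits 15/3 = 5 distinct residues mod 15.
Start 20 is lane 5; the lanes hit are 2, 5, 8, 11, 14.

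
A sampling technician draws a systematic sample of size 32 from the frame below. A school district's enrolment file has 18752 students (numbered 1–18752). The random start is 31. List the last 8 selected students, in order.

k = N/n = 18752/32 = 586
25th selection = 31 + 24×586 = 14095
26th: 14095 + 586 = 14681
27th: 14681 + 586 = 15267
28th: 15267 + 586 = 15853
29th: 15853 + 586 = 16439
30th: 16439 + 586 = 17025
31st: 17025 + 586 = 17611
32nd: 17611 + 586 = 18197

14095, 14681, 15267, 15853, 16439, 17025, 17611, 18197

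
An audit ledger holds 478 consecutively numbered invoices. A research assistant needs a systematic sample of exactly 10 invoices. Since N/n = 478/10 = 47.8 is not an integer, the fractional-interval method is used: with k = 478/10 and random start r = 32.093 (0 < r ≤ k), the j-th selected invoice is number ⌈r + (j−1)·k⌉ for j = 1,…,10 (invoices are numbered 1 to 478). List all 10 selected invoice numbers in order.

33, 80, 128, 176, 224, 272, 319, 367, 415, 463

j=1: r + 0k = 32.093 → ⌈·⌉ = 33
j=2: r + 1k = 79.893 → ⌈·⌉ = 80
j=3: r + 2k = 127.693 → ⌈·⌉ = 128
j=4: r + 3k = 175.493 → ⌈·⌉ = 176
j=5: r + 4k = 223.293 → ⌈·⌉ = 224
j=6: r + 5k = 271.093 → ⌈·⌉ = 272
j=7: r + 6k = 318.893 → ⌈·⌉ = 319
j=8: r + 7k = 366.693 → ⌈·⌉ = 367
j=9: r + 8k = 414.493 → ⌈·⌉ = 415
j=10: r + 9k = 462.293 → ⌈·⌉ = 463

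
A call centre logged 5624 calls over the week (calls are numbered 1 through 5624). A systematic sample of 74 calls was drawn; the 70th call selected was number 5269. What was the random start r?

k = 5624/74 = 76
r = 5269 − (70−1)×76 = 5269 − 5244 = 25

25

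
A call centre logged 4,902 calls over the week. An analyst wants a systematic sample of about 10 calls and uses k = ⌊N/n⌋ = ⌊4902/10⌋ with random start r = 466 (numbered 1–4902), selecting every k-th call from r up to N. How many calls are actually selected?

10

k = ⌊4902/10⌋ = 490
Achieved size = ⌊(4902 − 466)/490⌋ + 1 = ⌊4436/490⌋ + 1 = 9 + 1 = 10
(last selection: 466 + 9×490 = 4876 ≤ 4902; next would be 5366 > 4902)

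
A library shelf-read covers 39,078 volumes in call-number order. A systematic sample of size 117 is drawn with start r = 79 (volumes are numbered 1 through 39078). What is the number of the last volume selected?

38823

k = 39078/117 = 334
117th selection = r + (117−1)·k = 79 + 116×334 = 79 + 38744 = 38823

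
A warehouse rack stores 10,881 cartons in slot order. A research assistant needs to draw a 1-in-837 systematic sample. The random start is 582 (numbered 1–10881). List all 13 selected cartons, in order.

582, 1419, 2256, 3093, 3930, 4767, 5604, 6441, 7278, 8115, 8952, 9789, 10626

carton 1: 582
carton 2: 582 + 837 = 1419
carton 3: 1419 + 837 = 2256
carton 4: 2256 + 837 = 3093
carton 5: 3093 + 837 = 3930
carton 6: 3930 + 837 = 4767
carton 7: 4767 + 837 = 5604
carton 8: 5604 + 837 = 6441
carton 9: 6441 + 837 = 7278
carton 10: 7278 + 837 = 8115
carton 11: 8115 + 837 = 8952
carton 12: 8952 + 837 = 9789
carton 13: 9789 + 837 = 10626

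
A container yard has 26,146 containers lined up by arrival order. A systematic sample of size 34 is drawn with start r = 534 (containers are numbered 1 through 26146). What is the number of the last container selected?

25911

k = 26146/34 = 769
34th selection = r + (34−1)·k = 534 + 33×769 = 534 + 25377 = 25911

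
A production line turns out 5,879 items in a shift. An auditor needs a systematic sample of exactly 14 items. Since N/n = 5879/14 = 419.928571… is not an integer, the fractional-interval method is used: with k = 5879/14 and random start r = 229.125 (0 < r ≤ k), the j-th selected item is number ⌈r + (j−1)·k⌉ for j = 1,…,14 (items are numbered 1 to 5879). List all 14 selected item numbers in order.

j=1: r + 0k = 229.125 → ⌈·⌉ = 230
j=2: r + 1k = 649.053571… → ⌈·⌉ = 650
j=3: r + 2k = 1068.982142… → ⌈·⌉ = 1069
j=4: r + 3k = 1488.910714… → ⌈·⌉ = 1489
j=5: r + 4k = 1908.839285… → ⌈·⌉ = 1909
j=6: r + 5k = 2328.767857… → ⌈·⌉ = 2329
j=7: r + 6k = 2748.696428… → ⌈·⌉ = 2749
j=8: r + 7k = 3168.625 → ⌈·⌉ = 3169
j=9: r + 8k = 3588.553571… → ⌈·⌉ = 3589
j=10: r + 9k = 4008.482142… → ⌈·⌉ = 4009
j=11: r + 10k = 4428.410714… → ⌈·⌉ = 4429
j=12: r + 11k = 4848.339285… → ⌈·⌉ = 4849
j=13: r + 12k = 5268.267857… → ⌈·⌉ = 5269
j=14: r + 13k = 5688.196428… → ⌈·⌉ = 5689

230, 650, 1069, 1489, 1909, 2329, 2749, 3169, 3589, 4009, 4429, 4849, 5269, 5689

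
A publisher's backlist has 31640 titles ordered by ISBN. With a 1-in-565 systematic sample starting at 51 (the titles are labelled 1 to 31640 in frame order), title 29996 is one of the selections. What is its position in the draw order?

k = 565
position = (29996 − 51)/565 + 1 = 29945/565 + 1 = 53 + 1 = 54

54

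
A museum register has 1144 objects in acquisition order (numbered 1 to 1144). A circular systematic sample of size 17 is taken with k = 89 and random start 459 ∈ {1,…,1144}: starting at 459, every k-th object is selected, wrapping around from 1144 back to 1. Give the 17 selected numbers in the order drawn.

459, 548, 637, 726, 815, 904, 993, 1082, 27, 116, 205, 294, 383, 472, 561, 650, 739

Selection 1: 459
Selection 2: 459 + 89 = 548
Selection 3: 548 + 89 = 637
Selection 4: 637 + 89 = 726
Selection 5: 726 + 89 = 815
Selection 6: 815 + 89 = 904
Selection 7: 904 + 89 = 993
Selection 8: 993 + 89 = 1082
Selection 9: 1082 + 89 = 1171 → 1171 − 1144 = 27
Selection 10: 27 + 89 = 116
Selection 11: 116 + 89 = 205
Selection 12: 205 + 89 = 294
Selection 13: 294 + 89 = 383
Selection 14: 383 + 89 = 472
Selection 15: 472 + 89 = 561
Selection 16: 561 + 89 = 650
Selection 17: 650 + 89 = 739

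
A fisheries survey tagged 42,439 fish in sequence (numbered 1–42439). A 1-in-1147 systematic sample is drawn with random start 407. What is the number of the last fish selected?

41699

k = 1147
37th selection = r + (37−1)·k = 407 + 36×1147 = 407 + 41292 = 41699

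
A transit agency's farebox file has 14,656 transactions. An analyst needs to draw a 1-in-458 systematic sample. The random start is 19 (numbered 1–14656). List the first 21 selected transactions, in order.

19, 477, 935, 1393, 1851, 2309, 2767, 3225, 3683, 4141, 4599, 5057, 5515, 5973, 6431, 6889, 7347, 7805, 8263, 8721, 9179

transaction 1: 19
transaction 2: 19 + 458 = 477
transaction 3: 477 + 458 = 935
transaction 4: 935 + 458 = 1393
transaction 5: 1393 + 458 = 1851
transaction 6: 1851 + 458 = 2309
transaction 7: 2309 + 458 = 2767
transaction 8: 2767 + 458 = 3225
transaction 9: 3225 + 458 = 3683
transaction 10: 3683 + 458 = 4141
transaction 11: 4141 + 458 = 4599
transaction 12: 4599 + 458 = 5057
transaction 13: 5057 + 458 = 5515
transaction 14: 5515 + 458 = 5973
transaction 15: 5973 + 458 = 6431
transaction 16: 6431 + 458 = 6889
transaction 17: 6889 + 458 = 7347
transaction 18: 7347 + 458 = 7805
transaction 19: 7805 + 458 = 8263
transaction 20: 8263 + 458 = 8721
transaction 21: 8721 + 458 = 9179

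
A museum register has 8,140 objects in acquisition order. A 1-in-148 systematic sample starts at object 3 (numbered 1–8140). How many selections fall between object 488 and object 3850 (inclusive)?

k = 148
First selection ≥ 488: 3 + ⌈(488−3)/148⌉·148 = 3 + 4×148 = 595
Last selection ≤ 3850: 3 + ⌊(3850−3)/148⌋·148 = 3 + 25×148 = 3703
Count = 25 − 4 + 1 = 22

22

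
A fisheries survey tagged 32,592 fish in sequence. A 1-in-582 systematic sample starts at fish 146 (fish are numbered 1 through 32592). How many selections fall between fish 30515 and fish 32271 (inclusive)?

k = 582
First selection ≥ 30515: 146 + ⌈(30515−146)/582⌉·582 = 146 + 53×582 = 30992
Last selection ≤ 32271: 146 + ⌊(32271−146)/582⌋·582 = 146 + 55×582 = 32156
Count = 55 − 53 + 1 = 3

3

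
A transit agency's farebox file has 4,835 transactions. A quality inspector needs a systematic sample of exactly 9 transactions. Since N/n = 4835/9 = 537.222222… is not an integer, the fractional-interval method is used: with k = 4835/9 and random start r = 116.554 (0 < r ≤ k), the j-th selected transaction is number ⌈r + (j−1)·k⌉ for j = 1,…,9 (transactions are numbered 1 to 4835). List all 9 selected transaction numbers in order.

117, 654, 1191, 1729, 2266, 2803, 3340, 3878, 4415

j=1: r + 0k = 116.554 → ⌈·⌉ = 117
j=2: r + 1k = 653.776222… → ⌈·⌉ = 654
j=3: r + 2k = 1190.998444… → ⌈·⌉ = 1191
j=4: r + 3k = 1728.220666… → ⌈·⌉ = 1729
j=5: r + 4k = 2265.442888… → ⌈·⌉ = 2266
j=6: r + 5k = 2802.665111… → ⌈·⌉ = 2803
j=7: r + 6k = 3339.887333… → ⌈·⌉ = 3340
j=8: r + 7k = 3877.109555… → ⌈·⌉ = 3878
j=9: r + 8k = 4414.331777… → ⌈·⌉ = 4415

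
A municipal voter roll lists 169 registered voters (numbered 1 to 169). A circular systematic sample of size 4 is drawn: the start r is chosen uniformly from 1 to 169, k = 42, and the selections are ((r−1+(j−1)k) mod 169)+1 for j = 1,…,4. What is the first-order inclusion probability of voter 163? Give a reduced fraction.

4/169

For each position j, as r ranges over 1…169 the j-th selection hits every voter exactly once, so voter 163 is selected for exactly 4 of the 169 starts.
Inclusion probability = 4/169.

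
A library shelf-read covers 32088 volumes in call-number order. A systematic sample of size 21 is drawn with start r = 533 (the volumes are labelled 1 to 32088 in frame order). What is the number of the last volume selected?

31093

k = 32088/21 = 1528
21st selection = r + (21−1)·k = 533 + 20×1528 = 533 + 30560 = 31093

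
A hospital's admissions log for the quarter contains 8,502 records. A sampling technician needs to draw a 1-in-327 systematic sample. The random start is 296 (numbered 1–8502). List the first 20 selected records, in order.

296, 623, 950, 1277, 1604, 1931, 2258, 2585, 2912, 3239, 3566, 3893, 4220, 4547, 4874, 5201, 5528, 5855, 6182, 6509

record 1: 296
record 2: 296 + 327 = 623
record 3: 623 + 327 = 950
record 4: 950 + 327 = 1277
record 5: 1277 + 327 = 1604
record 6: 1604 + 327 = 1931
record 7: 1931 + 327 = 2258
record 8: 2258 + 327 = 2585
record 9: 2585 + 327 = 2912
record 10: 2912 + 327 = 3239
record 11: 3239 + 327 = 3566
record 12: 3566 + 327 = 3893
record 13: 3893 + 327 = 4220
record 14: 4220 + 327 = 4547
record 15: 4547 + 327 = 4874
record 16: 4874 + 327 = 5201
record 17: 5201 + 327 = 5528
record 18: 5528 + 327 = 5855
record 19: 5855 + 327 = 6182
record 20: 6182 + 327 = 6509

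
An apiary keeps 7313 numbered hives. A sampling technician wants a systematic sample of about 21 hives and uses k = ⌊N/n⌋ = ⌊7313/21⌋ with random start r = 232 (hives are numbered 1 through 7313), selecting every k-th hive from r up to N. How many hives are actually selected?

k = ⌊7313/21⌋ = 348
Achieved size = ⌊(7313 − 232)/348⌋ + 1 = ⌊7081/348⌋ + 1 = 20 + 1 = 21
(last selection: 232 + 20×348 = 7192 ≤ 7313; next would be 7540 > 7313)

21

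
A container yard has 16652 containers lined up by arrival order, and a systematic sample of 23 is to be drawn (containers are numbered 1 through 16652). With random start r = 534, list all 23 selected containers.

k = N/n = 16652/23 = 724
container 1: 534
container 2: 534 + 724 = 1258
container 3: 1258 + 724 = 1982
container 4: 1982 + 724 = 2706
container 5: 2706 + 724 = 3430
container 6: 3430 + 724 = 4154
container 7: 4154 + 724 = 4878
container 8: 4878 + 724 = 5602
container 9: 5602 + 724 = 6326
container 10: 6326 + 724 = 7050
container 11: 7050 + 724 = 7774
container 12: 7774 + 724 = 8498
container 13: 8498 + 724 = 9222
container 14: 9222 + 724 = 9946
container 15: 9946 + 724 = 10670
container 16: 10670 + 724 = 11394
container 17: 11394 + 724 = 12118
container 18: 12118 + 724 = 12842
container 19: 12842 + 724 = 13566
container 20: 13566 + 724 = 14290
container 21: 14290 + 724 = 15014
container 22: 15014 + 724 = 15738
container 23: 15738 + 724 = 16462

534, 1258, 1982, 2706, 3430, 4154, 4878, 5602, 6326, 7050, 7774, 8498, 9222, 9946, 10670, 11394, 12118, 12842, 13566, 14290, 15014, 15738, 16462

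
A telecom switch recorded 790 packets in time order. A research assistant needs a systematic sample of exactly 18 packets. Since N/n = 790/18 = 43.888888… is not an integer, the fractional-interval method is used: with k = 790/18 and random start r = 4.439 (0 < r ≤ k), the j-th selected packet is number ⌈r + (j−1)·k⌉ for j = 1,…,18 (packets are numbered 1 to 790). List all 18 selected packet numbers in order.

5, 49, 93, 137, 180, 224, 268, 312, 356, 400, 444, 488, 532, 575, 619, 663, 707, 751

j=1: r + 0k = 4.439 → ⌈·⌉ = 5
j=2: r + 1k = 48.327888… → ⌈·⌉ = 49
j=3: r + 2k = 92.216777… → ⌈·⌉ = 93
j=4: r + 3k = 136.105666… → ⌈·⌉ = 137
j=5: r + 4k = 179.994555… → ⌈·⌉ = 180
j=6: r + 5k = 223.883444… → ⌈·⌉ = 224
j=7: r + 6k = 267.772333… → ⌈·⌉ = 268
j=8: r + 7k = 311.661222… → ⌈·⌉ = 312
j=9: r + 8k = 355.550111… → ⌈·⌉ = 356
j=10: r + 9k = 399.439 → ⌈·⌉ = 400
j=11: r + 10k = 443.327888… → ⌈·⌉ = 444
j=12: r + 11k = 487.216777… → ⌈·⌉ = 488
j=13: r + 12k = 531.105666… → ⌈·⌉ = 532
j=14: r + 13k = 574.994555… → ⌈·⌉ = 575
j=15: r + 14k = 618.883444… → ⌈·⌉ = 619
j=16: r + 15k = 662.772333… → ⌈·⌉ = 663
j=17: r + 16k = 706.661222… → ⌈·⌉ = 707
j=18: r + 17k = 750.550111… → ⌈·⌉ = 751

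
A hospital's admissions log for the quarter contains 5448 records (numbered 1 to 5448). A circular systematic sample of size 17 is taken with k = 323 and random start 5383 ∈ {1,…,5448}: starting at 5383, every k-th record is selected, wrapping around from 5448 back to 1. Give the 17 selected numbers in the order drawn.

Selection 1: 5383
Selection 2: 5383 + 323 = 5706 → 5706 − 5448 = 258
Selection 3: 258 + 323 = 581
Selection 4: 581 + 323 = 904
Selection 5: 904 + 323 = 1227
Selection 6: 1227 + 323 = 1550
Selection 7: 1550 + 323 = 1873
Selection 8: 1873 + 323 = 2196
Selection 9: 2196 + 323 = 2519
Selection 10: 2519 + 323 = 2842
Selection 11: 2842 + 323 = 3165
Selection 12: 3165 + 323 = 3488
Selection 13: 3488 + 323 = 3811
Selection 14: 3811 + 323 = 4134
Selection 15: 4134 + 323 = 4457
Selection 16: 4457 + 323 = 4780
Selection 17: 4780 + 323 = 5103

5383, 258, 581, 904, 1227, 1550, 1873, 2196, 2519, 2842, 3165, 3488, 3811, 4134, 4457, 4780, 5103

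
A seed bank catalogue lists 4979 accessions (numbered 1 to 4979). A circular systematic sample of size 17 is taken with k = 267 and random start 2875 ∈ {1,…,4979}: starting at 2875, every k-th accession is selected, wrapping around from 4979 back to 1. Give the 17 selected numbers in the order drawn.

2875, 3142, 3409, 3676, 3943, 4210, 4477, 4744, 32, 299, 566, 833, 1100, 1367, 1634, 1901, 2168

Selection 1: 2875
Selection 2: 2875 + 267 = 3142
Selection 3: 3142 + 267 = 3409
Selection 4: 3409 + 267 = 3676
Selection 5: 3676 + 267 = 3943
Selection 6: 3943 + 267 = 4210
Selection 7: 4210 + 267 = 4477
Selection 8: 4477 + 267 = 4744
Selection 9: 4744 + 267 = 5011 → 5011 − 4979 = 32
Selection 10: 32 + 267 = 299
Selection 11: 299 + 267 = 566
Selection 12: 566 + 267 = 833
Selection 13: 833 + 267 = 1100
Selection 14: 1100 + 267 = 1367
Selection 15: 1367 + 267 = 1634
Selection 16: 1634 + 267 = 1901
Selection 17: 1901 + 267 = 2168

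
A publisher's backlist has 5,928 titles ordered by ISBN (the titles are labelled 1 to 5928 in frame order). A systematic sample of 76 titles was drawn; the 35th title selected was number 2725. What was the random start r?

73

k = 5928/76 = 78
r = 2725 − (35−1)×78 = 2725 − 2652 = 73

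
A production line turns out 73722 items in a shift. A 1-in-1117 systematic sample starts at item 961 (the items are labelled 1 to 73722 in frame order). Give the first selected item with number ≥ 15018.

k = 1117
Steps past start: ⌈(15018 − 961)/1117⌉ = ⌈14057/1117⌉ = 13
Selected item: 961 + 13×1117 = 15482

15482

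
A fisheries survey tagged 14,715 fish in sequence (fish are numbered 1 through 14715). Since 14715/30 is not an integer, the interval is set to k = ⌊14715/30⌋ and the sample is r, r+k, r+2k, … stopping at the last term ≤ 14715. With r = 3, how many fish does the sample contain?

31

k = ⌊14715/30⌋ = 490
Achieved size = ⌊(14715 − 3)/490⌋ + 1 = ⌊14712/490⌋ + 1 = 30 + 1 = 31
(last selection: 3 + 30×490 = 14703 ≤ 14715; next would be 15193 > 14715)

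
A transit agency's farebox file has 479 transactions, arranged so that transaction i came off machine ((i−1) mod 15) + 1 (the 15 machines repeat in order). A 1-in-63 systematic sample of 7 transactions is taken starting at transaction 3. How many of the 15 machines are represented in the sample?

Consecutive selections differ by k = 63, so their machine numbers differ by 63 mod 15 = 3.
gcd(63, 15) = 3, so the sample visits 15/3 = 5 distinct residues mod 15.
Start 3 is machine 3; the machines hit are 3, 6, 9, 12, 15.

5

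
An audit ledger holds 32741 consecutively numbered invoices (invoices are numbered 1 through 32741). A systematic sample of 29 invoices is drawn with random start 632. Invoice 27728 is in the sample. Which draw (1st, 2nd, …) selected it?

25

k = 32741/29 = 1129
position = (27728 − 632)/1129 + 1 = 27096/1129 + 1 = 24 + 1 = 25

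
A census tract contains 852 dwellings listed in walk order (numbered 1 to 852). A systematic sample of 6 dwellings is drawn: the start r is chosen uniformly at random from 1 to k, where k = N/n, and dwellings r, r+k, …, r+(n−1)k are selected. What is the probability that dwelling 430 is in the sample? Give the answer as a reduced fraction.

1/142

k = 852/6 = 142.
Dwelling 430 is selected iff r ≡ 430 (mod 142); exactly one such r in {1,…,142}.
Inclusion probability = 1/142.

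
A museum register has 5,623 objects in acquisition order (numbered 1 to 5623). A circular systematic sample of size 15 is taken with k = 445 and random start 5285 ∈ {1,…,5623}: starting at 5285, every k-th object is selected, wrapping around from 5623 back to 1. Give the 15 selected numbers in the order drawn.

Selection 1: 5285
Selection 2: 5285 + 445 = 5730 → 5730 − 5623 = 107
Selection 3: 107 + 445 = 552
Selection 4: 552 + 445 = 997
Selection 5: 997 + 445 = 1442
Selection 6: 1442 + 445 = 1887
Selection 7: 1887 + 445 = 2332
Selection 8: 2332 + 445 = 2777
Selection 9: 2777 + 445 = 3222
Selection 10: 3222 + 445 = 3667
Selection 11: 3667 + 445 = 4112
Selection 12: 4112 + 445 = 4557
Selection 13: 4557 + 445 = 5002
Selection 14: 5002 + 445 = 5447
Selection 15: 5447 + 445 = 5892 → 5892 − 5623 = 269

5285, 107, 552, 997, 1442, 1887, 2332, 2777, 3222, 3667, 4112, 4557, 5002, 5447, 269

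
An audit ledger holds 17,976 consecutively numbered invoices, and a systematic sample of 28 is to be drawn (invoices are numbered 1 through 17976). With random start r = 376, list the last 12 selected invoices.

k = N/n = 17976/28 = 642
17th selection = 376 + 16×642 = 10648
18th: 10648 + 642 = 11290
19th: 11290 + 642 = 11932
20th: 11932 + 642 = 12574
21st: 12574 + 642 = 13216
22nd: 13216 + 642 = 13858
23rd: 13858 + 642 = 14500
24th: 14500 + 642 = 15142
25th: 15142 + 642 = 15784
26th: 15784 + 642 = 16426
27th: 16426 + 642 = 17068
28th: 17068 + 642 = 17710

10648, 11290, 11932, 12574, 13216, 13858, 14500, 15142, 15784, 16426, 17068, 17710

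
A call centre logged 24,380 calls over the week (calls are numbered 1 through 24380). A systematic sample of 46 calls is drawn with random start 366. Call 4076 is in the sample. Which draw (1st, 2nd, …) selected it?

8

k = 24380/46 = 530
position = (4076 − 366)/530 + 1 = 3710/530 + 1 = 7 + 1 = 8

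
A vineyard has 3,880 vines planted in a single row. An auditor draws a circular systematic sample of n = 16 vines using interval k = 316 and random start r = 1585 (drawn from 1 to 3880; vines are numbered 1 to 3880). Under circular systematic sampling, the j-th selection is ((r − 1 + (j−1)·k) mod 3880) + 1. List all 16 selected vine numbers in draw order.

Selection 1: 1585
Selection 2: 1585 + 316 = 1901
Selection 3: 1901 + 316 = 2217
Selection 4: 2217 + 316 = 2533
Selection 5: 2533 + 316 = 2849
Selection 6: 2849 + 316 = 3165
Selection 7: 3165 + 316 = 3481
Selection 8: 3481 + 316 = 3797
Selection 9: 3797 + 316 = 4113 → 4113 − 3880 = 233
Selection 10: 233 + 316 = 549
Selection 11: 549 + 316 = 865
Selection 12: 865 + 316 = 1181
Selection 13: 1181 + 316 = 1497
Selection 14: 1497 + 316 = 1813
Selection 15: 1813 + 316 = 2129
Selection 16: 2129 + 316 = 2445

1585, 1901, 2217, 2533, 2849, 3165, 3481, 3797, 233, 549, 865, 1181, 1497, 1813, 2129, 2445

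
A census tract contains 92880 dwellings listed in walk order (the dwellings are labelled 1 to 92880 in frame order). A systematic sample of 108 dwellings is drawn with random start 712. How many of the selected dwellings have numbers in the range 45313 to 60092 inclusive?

k = 92880/108 = 860
First selection ≥ 45313: 712 + ⌈(45313−712)/860⌉·860 = 712 + 52×860 = 45432
Last selection ≤ 60092: 712 + ⌊(60092−712)/860⌋·860 = 712 + 69×860 = 60052
Count = 69 − 52 + 1 = 18

18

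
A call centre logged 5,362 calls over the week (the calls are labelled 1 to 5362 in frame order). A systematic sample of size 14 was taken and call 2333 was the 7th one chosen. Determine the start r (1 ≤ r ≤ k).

35

k = 5362/14 = 383
r = 2333 − (7−1)×383 = 2333 − 2298 = 35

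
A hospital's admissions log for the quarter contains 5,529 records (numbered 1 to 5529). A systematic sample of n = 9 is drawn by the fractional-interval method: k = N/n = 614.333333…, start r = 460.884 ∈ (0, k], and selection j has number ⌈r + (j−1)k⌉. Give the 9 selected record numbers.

461, 1076, 1690, 2304, 2919, 3533, 4147, 4762, 5376

j=1: r + 0k = 460.884 → ⌈·⌉ = 461
j=2: r + 1k = 1075.217333… → ⌈·⌉ = 1076
j=3: r + 2k = 1689.550666… → ⌈·⌉ = 1690
j=4: r + 3k = 2303.884 → ⌈·⌉ = 2304
j=5: r + 4k = 2918.217333… → ⌈·⌉ = 2919
j=6: r + 5k = 3532.550666… → ⌈·⌉ = 3533
j=7: r + 6k = 4146.884 → ⌈·⌉ = 4147
j=8: r + 7k = 4761.217333… → ⌈·⌉ = 4762
j=9: r + 8k = 5375.550666… → ⌈·⌉ = 5376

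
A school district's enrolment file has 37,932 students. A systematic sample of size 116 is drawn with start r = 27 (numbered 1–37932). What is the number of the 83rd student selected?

26841

k = 37932/116 = 327
83rd selection = r + (83−1)·k = 27 + 82×327 = 27 + 26814 = 26841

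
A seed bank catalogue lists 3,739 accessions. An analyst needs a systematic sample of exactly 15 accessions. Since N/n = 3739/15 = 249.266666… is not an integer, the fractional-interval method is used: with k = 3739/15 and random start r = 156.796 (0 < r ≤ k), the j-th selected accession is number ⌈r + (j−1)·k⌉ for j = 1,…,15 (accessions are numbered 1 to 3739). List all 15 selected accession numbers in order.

157, 407, 656, 905, 1154, 1404, 1653, 1902, 2151, 2401, 2650, 2899, 3148, 3398, 3647

j=1: r + 0k = 156.796 → ⌈·⌉ = 157
j=2: r + 1k = 406.062666… → ⌈·⌉ = 407
j=3: r + 2k = 655.329333… → ⌈·⌉ = 656
j=4: r + 3k = 904.596 → ⌈·⌉ = 905
j=5: r + 4k = 1153.862666… → ⌈·⌉ = 1154
j=6: r + 5k = 1403.129333… → ⌈·⌉ = 1404
j=7: r + 6k = 1652.396 → ⌈·⌉ = 1653
j=8: r + 7k = 1901.662666… → ⌈·⌉ = 1902
j=9: r + 8k = 2150.929333… → ⌈·⌉ = 2151
j=10: r + 9k = 2400.196 → ⌈·⌉ = 2401
j=11: r + 10k = 2649.462666… → ⌈·⌉ = 2650
j=12: r + 11k = 2898.729333… → ⌈·⌉ = 2899
j=13: r + 12k = 3147.996 → ⌈·⌉ = 3148
j=14: r + 13k = 3397.262666… → ⌈·⌉ = 3398
j=15: r + 14k = 3646.529333… → ⌈·⌉ = 3647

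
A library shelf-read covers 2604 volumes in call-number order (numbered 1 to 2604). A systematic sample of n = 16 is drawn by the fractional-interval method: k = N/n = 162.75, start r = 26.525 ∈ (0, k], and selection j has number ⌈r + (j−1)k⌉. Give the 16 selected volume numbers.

j=1: r + 0k = 26.525 → ⌈·⌉ = 27
j=2: r + 1k = 189.275 → ⌈·⌉ = 190
j=3: r + 2k = 352.025 → ⌈·⌉ = 353
j=4: r + 3k = 514.775 → ⌈·⌉ = 515
j=5: r + 4k = 677.525 → ⌈·⌉ = 678
j=6: r + 5k = 840.275 → ⌈·⌉ = 841
j=7: r + 6k = 1003.025 → ⌈·⌉ = 1004
j=8: r + 7k = 1165.775 → ⌈·⌉ = 1166
j=9: r + 8k = 1328.525 → ⌈·⌉ = 1329
j=10: r + 9k = 1491.275 → ⌈·⌉ = 1492
j=11: r + 10k = 1654.025 → ⌈·⌉ = 1655
j=12: r + 11k = 1816.775 → ⌈·⌉ = 1817
j=13: r + 12k = 1979.525 → ⌈·⌉ = 1980
j=14: r + 13k = 2142.275 → ⌈·⌉ = 2143
j=15: r + 14k = 2305.025 → ⌈·⌉ = 2306
j=16: r + 15k = 2467.775 → ⌈·⌉ = 2468

27, 190, 353, 515, 678, 841, 1004, 1166, 1329, 1492, 1655, 1817, 1980, 2143, 2306, 2468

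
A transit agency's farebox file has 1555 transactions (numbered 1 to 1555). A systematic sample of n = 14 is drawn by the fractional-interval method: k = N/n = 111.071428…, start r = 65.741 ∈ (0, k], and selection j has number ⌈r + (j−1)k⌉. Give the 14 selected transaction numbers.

j=1: r + 0k = 65.741 → ⌈·⌉ = 66
j=2: r + 1k = 176.812428… → ⌈·⌉ = 177
j=3: r + 2k = 287.883857… → ⌈·⌉ = 288
j=4: r + 3k = 398.955285… → ⌈·⌉ = 399
j=5: r + 4k = 510.026714… → ⌈·⌉ = 511
j=6: r + 5k = 621.098142… → ⌈·⌉ = 622
j=7: r + 6k = 732.169571… → ⌈·⌉ = 733
j=8: r + 7k = 843.241 → ⌈·⌉ = 844
j=9: r + 8k = 954.312428… → ⌈·⌉ = 955
j=10: r + 9k = 1065.383857… → ⌈·⌉ = 1066
j=11: r + 10k = 1176.455285… → ⌈·⌉ = 1177
j=12: r + 11k = 1287.526714… → ⌈·⌉ = 1288
j=13: r + 12k = 1398.598142… → ⌈·⌉ = 1399
j=14: r + 13k = 1509.669571… → ⌈·⌉ = 1510

66, 177, 288, 399, 511, 622, 733, 844, 955, 1066, 1177, 1288, 1399, 1510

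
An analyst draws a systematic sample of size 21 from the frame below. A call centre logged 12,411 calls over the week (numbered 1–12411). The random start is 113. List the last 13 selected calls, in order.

k = N/n = 12411/21 = 591
9th selection = 113 + 8×591 = 4841
10th: 4841 + 591 = 5432
11th: 5432 + 591 = 6023
12th: 6023 + 591 = 6614
13th: 6614 + 591 = 7205
14th: 7205 + 591 = 7796
15th: 7796 + 591 = 8387
16th: 8387 + 591 = 8978
17th: 8978 + 591 = 9569
18th: 9569 + 591 = 10160
19th: 10160 + 591 = 10751
20th: 10751 + 591 = 11342
21st: 11342 + 591 = 11933

4841, 5432, 6023, 6614, 7205, 7796, 8387, 8978, 9569, 10160, 10751, 11342, 11933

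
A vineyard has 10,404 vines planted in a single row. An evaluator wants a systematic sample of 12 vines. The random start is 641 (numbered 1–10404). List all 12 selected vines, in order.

k = N/n = 10404/12 = 867
vine 1: 641
vine 2: 641 + 867 = 1508
vine 3: 1508 + 867 = 2375
vine 4: 2375 + 867 = 3242
vine 5: 3242 + 867 = 4109
vine 6: 4109 + 867 = 4976
vine 7: 4976 + 867 = 5843
vine 8: 5843 + 867 = 6710
vine 9: 6710 + 867 = 7577
vine 10: 7577 + 867 = 8444
vine 11: 8444 + 867 = 9311
vine 12: 9311 + 867 = 10178

641, 1508, 2375, 3242, 4109, 4976, 5843, 6710, 7577, 8444, 9311, 10178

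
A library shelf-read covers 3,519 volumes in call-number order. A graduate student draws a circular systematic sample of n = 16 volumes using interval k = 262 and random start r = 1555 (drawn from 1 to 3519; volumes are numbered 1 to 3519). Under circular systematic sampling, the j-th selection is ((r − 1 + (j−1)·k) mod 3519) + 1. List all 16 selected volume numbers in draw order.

1555, 1817, 2079, 2341, 2603, 2865, 3127, 3389, 132, 394, 656, 918, 1180, 1442, 1704, 1966

Selection 1: 1555
Selection 2: 1555 + 262 = 1817
Selection 3: 1817 + 262 = 2079
Selection 4: 2079 + 262 = 2341
Selection 5: 2341 + 262 = 2603
Selection 6: 2603 + 262 = 2865
Selection 7: 2865 + 262 = 3127
Selection 8: 3127 + 262 = 3389
Selection 9: 3389 + 262 = 3651 → 3651 − 3519 = 132
Selection 10: 132 + 262 = 394
Selection 11: 394 + 262 = 656
Selection 12: 656 + 262 = 918
Selection 13: 918 + 262 = 1180
Selection 14: 1180 + 262 = 1442
Selection 15: 1442 + 262 = 1704
Selection 16: 1704 + 262 = 1966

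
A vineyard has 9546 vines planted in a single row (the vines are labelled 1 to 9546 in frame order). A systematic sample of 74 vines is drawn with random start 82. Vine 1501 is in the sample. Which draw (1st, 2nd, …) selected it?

k = 9546/74 = 129
position = (1501 − 82)/129 + 1 = 1419/129 + 1 = 11 + 1 = 12

12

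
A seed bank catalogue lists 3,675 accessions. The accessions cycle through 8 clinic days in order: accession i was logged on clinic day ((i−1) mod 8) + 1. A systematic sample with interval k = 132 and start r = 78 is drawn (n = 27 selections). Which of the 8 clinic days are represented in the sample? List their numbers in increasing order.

Consecutive selections differ by k = 132, so their clinic day numbers differ by 132 mod 8 = 4.
gcd(132, 8) = 4, so the sample visits 8/4 = 2 distinct residues mod 8.
Start 78 is clinic day 6; the clinic days hit are 2, 6.

2, 6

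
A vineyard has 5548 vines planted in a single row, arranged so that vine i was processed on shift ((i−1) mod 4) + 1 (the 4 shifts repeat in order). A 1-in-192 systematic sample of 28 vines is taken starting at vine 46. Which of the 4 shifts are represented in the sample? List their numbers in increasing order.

2

Consecutive selections differ by k = 192, so their shift numbers differ by 192 mod 4 = 0.
gcd(192, 4) = 4, so the sample visits 4/4 = 1 distinct residues mod 4.
Start 46 is shift 2; the shifts hit are 2.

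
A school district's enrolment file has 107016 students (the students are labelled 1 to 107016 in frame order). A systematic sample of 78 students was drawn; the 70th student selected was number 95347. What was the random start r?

679

k = 107016/78 = 1372
r = 95347 − (70−1)×1372 = 95347 − 94668 = 679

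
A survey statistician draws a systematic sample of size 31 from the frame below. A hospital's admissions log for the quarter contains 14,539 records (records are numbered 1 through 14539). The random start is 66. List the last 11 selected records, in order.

k = N/n = 14539/31 = 469
21st selection = 66 + 20×469 = 9446
22nd: 9446 + 469 = 9915
23rd: 9915 + 469 = 10384
24th: 10384 + 469 = 10853
25th: 10853 + 469 = 11322
26th: 11322 + 469 = 11791
27th: 11791 + 469 = 12260
28th: 12260 + 469 = 12729
29th: 12729 + 469 = 13198
30th: 13198 + 469 = 13667
31st: 13667 + 469 = 14136

9446, 9915, 10384, 10853, 11322, 11791, 12260, 12729, 13198, 13667, 14136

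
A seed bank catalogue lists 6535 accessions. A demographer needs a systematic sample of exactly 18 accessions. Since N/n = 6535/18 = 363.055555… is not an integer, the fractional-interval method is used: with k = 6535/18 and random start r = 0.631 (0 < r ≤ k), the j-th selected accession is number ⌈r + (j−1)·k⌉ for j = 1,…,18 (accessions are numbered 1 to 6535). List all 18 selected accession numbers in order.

1, 364, 727, 1090, 1453, 1816, 2179, 2543, 2906, 3269, 3632, 3995, 4358, 4721, 5084, 5447, 5810, 6173

j=1: r + 0k = 0.631 → ⌈·⌉ = 1
j=2: r + 1k = 363.686555… → ⌈·⌉ = 364
j=3: r + 2k = 726.742111… → ⌈·⌉ = 727
j=4: r + 3k = 1089.797666… → ⌈·⌉ = 1090
j=5: r + 4k = 1452.853222… → ⌈·⌉ = 1453
j=6: r + 5k = 1815.908777… → ⌈·⌉ = 1816
j=7: r + 6k = 2178.964333… → ⌈·⌉ = 2179
j=8: r + 7k = 2542.019888… → ⌈·⌉ = 2543
j=9: r + 8k = 2905.075444… → ⌈·⌉ = 2906
j=10: r + 9k = 3268.131 → ⌈·⌉ = 3269
j=11: r + 10k = 3631.186555… → ⌈·⌉ = 3632
j=12: r + 11k = 3994.242111… → ⌈·⌉ = 3995
j=13: r + 12k = 4357.297666… → ⌈·⌉ = 4358
j=14: r + 13k = 4720.353222… → ⌈·⌉ = 4721
j=15: r + 14k = 5083.408777… → ⌈·⌉ = 5084
j=16: r + 15k = 5446.464333… → ⌈·⌉ = 5447
j=17: r + 16k = 5809.519888… → ⌈·⌉ = 5810
j=18: r + 17k = 6172.575444… → ⌈·⌉ = 6173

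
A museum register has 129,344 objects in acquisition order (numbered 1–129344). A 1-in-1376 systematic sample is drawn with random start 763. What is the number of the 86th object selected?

117723

k = 1376
86th selection = r + (86−1)·k = 763 + 85×1376 = 763 + 116960 = 117723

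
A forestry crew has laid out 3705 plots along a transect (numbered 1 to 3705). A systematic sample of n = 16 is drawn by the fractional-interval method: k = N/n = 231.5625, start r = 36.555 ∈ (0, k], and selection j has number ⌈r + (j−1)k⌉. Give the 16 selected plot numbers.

37, 269, 500, 732, 963, 1195, 1426, 1658, 1890, 2121, 2353, 2584, 2816, 3047, 3279, 3510

j=1: r + 0k = 36.555 → ⌈·⌉ = 37
j=2: r + 1k = 268.1175 → ⌈·⌉ = 269
j=3: r + 2k = 499.68 → ⌈·⌉ = 500
j=4: r + 3k = 731.2425 → ⌈·⌉ = 732
j=5: r + 4k = 962.805 → ⌈·⌉ = 963
j=6: r + 5k = 1194.3675 → ⌈·⌉ = 1195
j=7: r + 6k = 1425.93 → ⌈·⌉ = 1426
j=8: r + 7k = 1657.4925 → ⌈·⌉ = 1658
j=9: r + 8k = 1889.055 → ⌈·⌉ = 1890
j=10: r + 9k = 2120.6175 → ⌈·⌉ = 2121
j=11: r + 10k = 2352.18 → ⌈·⌉ = 2353
j=12: r + 11k = 2583.7425 → ⌈·⌉ = 2584
j=13: r + 12k = 2815.305 → ⌈·⌉ = 2816
j=14: r + 13k = 3046.8675 → ⌈·⌉ = 3047
j=15: r + 14k = 3278.43 → ⌈·⌉ = 3279
j=16: r + 15k = 3509.9925 → ⌈·⌉ = 3510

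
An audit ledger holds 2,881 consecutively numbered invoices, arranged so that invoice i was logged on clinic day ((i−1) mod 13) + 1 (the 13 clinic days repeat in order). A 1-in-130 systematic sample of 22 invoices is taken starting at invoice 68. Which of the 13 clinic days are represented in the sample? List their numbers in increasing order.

3

Consecutive selections differ by k = 130, so their clinic day numbers differ by 130 mod 13 = 0.
gcd(130, 13) = 13, so the sample visits 13/13 = 1 distinct residues mod 13.
Start 68 is clinic day 3; the clinic days hit are 3.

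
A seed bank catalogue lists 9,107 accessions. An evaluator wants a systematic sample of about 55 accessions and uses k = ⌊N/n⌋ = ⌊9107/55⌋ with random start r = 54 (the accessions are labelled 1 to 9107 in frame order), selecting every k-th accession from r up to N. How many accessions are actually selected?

k = ⌊9107/55⌋ = 165
Achieved size = ⌊(9107 − 54)/165⌋ + 1 = ⌊9053/165⌋ + 1 = 54 + 1 = 55
(last selection: 54 + 54×165 = 8964 ≤ 9107; next would be 9129 > 9107)

55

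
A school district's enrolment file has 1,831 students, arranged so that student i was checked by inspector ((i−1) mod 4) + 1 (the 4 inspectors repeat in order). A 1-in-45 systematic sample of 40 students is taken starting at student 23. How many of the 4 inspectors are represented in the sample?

Consecutive selections differ by k = 45, so their inspector numbers differ by 45 mod 4 = 1.
gcd(45, 4) = 1, so the sample visits 4/1 = 4 distinct residues mod 4.
Start 23 is inspector 3; the inspectors hit are 1, 2, 3, 4.

4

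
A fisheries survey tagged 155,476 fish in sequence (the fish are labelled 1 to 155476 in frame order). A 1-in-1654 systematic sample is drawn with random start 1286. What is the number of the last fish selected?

155108

k = 1654
94th selection = r + (94−1)·k = 1286 + 93×1654 = 1286 + 153822 = 155108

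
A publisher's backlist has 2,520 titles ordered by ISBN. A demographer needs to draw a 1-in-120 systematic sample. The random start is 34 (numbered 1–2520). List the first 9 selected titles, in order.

title 1: 34
title 2: 34 + 120 = 154
title 3: 154 + 120 = 274
title 4: 274 + 120 = 394
title 5: 394 + 120 = 514
title 6: 514 + 120 = 634
title 7: 634 + 120 = 754
title 8: 754 + 120 = 874
title 9: 874 + 120 = 994

34, 154, 274, 394, 514, 634, 754, 874, 994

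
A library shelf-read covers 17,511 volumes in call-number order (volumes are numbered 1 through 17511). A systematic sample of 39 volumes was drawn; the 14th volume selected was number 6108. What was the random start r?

271

k = 17511/39 = 449
r = 6108 − (14−1)×449 = 6108 − 5837 = 271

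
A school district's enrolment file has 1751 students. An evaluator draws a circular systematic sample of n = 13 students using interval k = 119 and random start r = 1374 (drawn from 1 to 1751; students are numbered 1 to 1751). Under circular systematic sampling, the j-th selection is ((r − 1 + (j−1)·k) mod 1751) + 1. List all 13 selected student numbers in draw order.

Selection 1: 1374
Selection 2: 1374 + 119 = 1493
Selection 3: 1493 + 119 = 1612
Selection 4: 1612 + 119 = 1731
Selection 5: 1731 + 119 = 1850 → 1850 − 1751 = 99
Selection 6: 99 + 119 = 218
Selection 7: 218 + 119 = 337
Selection 8: 337 + 119 = 456
Selection 9: 456 + 119 = 575
Selection 10: 575 + 119 = 694
Selection 11: 694 + 119 = 813
Selection 12: 813 + 119 = 932
Selection 13: 932 + 119 = 1051

1374, 1493, 1612, 1731, 99, 218, 337, 456, 575, 694, 813, 932, 1051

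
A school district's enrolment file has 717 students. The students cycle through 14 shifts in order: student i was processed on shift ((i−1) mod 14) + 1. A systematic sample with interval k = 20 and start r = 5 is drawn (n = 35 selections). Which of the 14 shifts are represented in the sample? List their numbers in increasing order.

Consecutive selections differ by k = 20, so their shift numbers differ by 20 mod 14 = 6.
gcd(20, 14) = 2, so the sample visits 14/2 = 7 distinct residues mod 14.
Start 5 is shift 5; the shifts hit are 1, 3, 5, 7, 9, 11, 13.

1, 3, 5, 7, 9, 11, 13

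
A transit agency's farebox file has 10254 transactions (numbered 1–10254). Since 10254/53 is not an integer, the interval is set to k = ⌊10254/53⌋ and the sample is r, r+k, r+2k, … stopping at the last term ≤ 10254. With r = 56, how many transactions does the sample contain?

k = ⌊10254/53⌋ = 193
Achieved size = ⌊(10254 − 56)/193⌋ + 1 = ⌊10198/193⌋ + 1 = 52 + 1 = 53
(last selection: 56 + 52×193 = 10092 ≤ 10254; next would be 10285 > 10254)

53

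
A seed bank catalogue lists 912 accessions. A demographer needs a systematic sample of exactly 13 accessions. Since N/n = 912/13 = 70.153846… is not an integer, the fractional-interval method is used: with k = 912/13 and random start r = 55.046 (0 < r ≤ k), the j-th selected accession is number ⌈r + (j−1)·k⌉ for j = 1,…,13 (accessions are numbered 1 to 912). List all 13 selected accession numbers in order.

56, 126, 196, 266, 336, 406, 476, 547, 617, 687, 757, 827, 897

j=1: r + 0k = 55.046 → ⌈·⌉ = 56
j=2: r + 1k = 125.199846… → ⌈·⌉ = 126
j=3: r + 2k = 195.353692… → ⌈·⌉ = 196
j=4: r + 3k = 265.507538… → ⌈·⌉ = 266
j=5: r + 4k = 335.661384… → ⌈·⌉ = 336
j=6: r + 5k = 405.815230… → ⌈·⌉ = 406
j=7: r + 6k = 475.969076… → ⌈·⌉ = 476
j=8: r + 7k = 546.122923… → ⌈·⌉ = 547
j=9: r + 8k = 616.276769… → ⌈·⌉ = 617
j=10: r + 9k = 686.430615… → ⌈·⌉ = 687
j=11: r + 10k = 756.584461… → ⌈·⌉ = 757
j=12: r + 11k = 826.738307… → ⌈·⌉ = 827
j=13: r + 12k = 896.892153… → ⌈·⌉ = 897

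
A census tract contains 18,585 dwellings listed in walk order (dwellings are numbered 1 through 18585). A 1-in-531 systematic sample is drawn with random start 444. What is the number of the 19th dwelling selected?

10002

k = 531
19th selection = r + (19−1)·k = 444 + 18×531 = 444 + 9558 = 10002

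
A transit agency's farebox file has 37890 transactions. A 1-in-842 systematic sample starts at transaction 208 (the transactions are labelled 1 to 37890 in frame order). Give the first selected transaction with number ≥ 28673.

k = 842
Steps past start: ⌈(28673 − 208)/842⌉ = ⌈28465/842⌉ = 34
Selected transaction: 208 + 34×842 = 28836

28836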